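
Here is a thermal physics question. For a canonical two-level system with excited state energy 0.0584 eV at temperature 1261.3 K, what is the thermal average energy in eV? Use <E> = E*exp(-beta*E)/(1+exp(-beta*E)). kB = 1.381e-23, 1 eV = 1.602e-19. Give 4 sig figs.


Step 1: beta*E = 0.0584*1.602e-19/(1.381e-23*1261.3) = 0.5371
Step 2: exp(-beta*E) = 0.5844
Step 3: <E> = 0.0584*0.5844/(1+0.5844) = 0.02154 eV

0.02154


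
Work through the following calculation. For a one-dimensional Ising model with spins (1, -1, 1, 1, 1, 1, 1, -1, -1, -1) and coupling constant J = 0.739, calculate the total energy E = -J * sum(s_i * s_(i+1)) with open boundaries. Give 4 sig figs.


Step 1: Nearest-neighbor products: -1, -1, 1, 1, 1, 1, -1, 1, 1
Step 2: Sum of products = 3
Step 3: E = -0.739 * 3 = -2.217

-2.217


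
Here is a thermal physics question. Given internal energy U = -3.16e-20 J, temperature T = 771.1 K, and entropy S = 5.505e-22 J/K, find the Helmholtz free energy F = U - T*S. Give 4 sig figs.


Step 1: T*S = 771.1 * 5.505e-22 = 4.245e-19 J
Step 2: F = U - T*S = -3.16e-20 - 4.245e-19
Step 3: F = -4.561e-19 J

-4.561e-19


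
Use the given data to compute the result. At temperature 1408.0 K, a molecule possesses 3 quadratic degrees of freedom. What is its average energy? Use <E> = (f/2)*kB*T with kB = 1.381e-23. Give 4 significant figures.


Step 1: f/2 = 3/2 = 1.5
Step 2: kB*T = 1.381e-23 * 1408.0 = 1.944e-20
Step 3: <E> = 1.5 * 1.944e-20 = 2.917e-20 J

2.917e-20


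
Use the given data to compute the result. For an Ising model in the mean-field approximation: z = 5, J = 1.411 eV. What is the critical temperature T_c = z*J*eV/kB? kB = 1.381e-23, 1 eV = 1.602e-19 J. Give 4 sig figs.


Step 1: z*J = 5*1.411 = 7.055 eV
Step 2: Convert to Joules: 7.055*1.602e-19 = 1.13e-18 J
Step 3: T_c = 1.13e-18 / 1.381e-23 = 8.184e+04 K

8.184e+04


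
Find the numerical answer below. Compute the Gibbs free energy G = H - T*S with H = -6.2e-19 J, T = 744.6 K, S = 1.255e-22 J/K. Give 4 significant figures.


Step 1: T*S = 744.6 * 1.255e-22 = 9.345e-20 J
Step 2: G = H - T*S = -6.2e-19 - 9.345e-20
Step 3: G = -7.134e-19 J

-7.134e-19


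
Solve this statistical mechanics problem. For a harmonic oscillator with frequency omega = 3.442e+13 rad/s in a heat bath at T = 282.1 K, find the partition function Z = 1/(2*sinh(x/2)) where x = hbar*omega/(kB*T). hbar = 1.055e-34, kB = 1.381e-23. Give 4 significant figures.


Step 1: Compute x = hbar*omega/(kB*T) = 1.055e-34*3.442e+13/(1.381e-23*282.1) = 0.9321
Step 2: x/2 = 0.4661
Step 3: sinh(x/2) = 0.4831
Step 4: Z = 1/(2*0.4831) = 1.035

1.035


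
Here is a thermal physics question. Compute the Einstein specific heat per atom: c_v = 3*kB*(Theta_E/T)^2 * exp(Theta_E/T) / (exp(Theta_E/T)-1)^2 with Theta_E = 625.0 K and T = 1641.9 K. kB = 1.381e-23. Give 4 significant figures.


Step 1: x = Theta_E/T = 625.0/1641.9 = 0.3807
Step 2: x^2 = 0.1449
Step 3: exp(x) = 1.463
Step 4: c_v = 3*1.381e-23*0.1449*1.463/(1.463-1)^2 = 4.093e-23

4.093e-23


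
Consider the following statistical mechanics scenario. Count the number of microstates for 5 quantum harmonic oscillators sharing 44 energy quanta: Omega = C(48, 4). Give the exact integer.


Step 1: Use binomial coefficient C(48, 4)
Step 2: Numerator = 48! / 44!
Step 3: Denominator = 4!
Step 4: Omega = 194580

194580


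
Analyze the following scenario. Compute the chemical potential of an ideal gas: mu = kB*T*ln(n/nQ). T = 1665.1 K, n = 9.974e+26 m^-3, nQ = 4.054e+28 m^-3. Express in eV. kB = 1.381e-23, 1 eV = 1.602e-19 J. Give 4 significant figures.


Step 1: n/nQ = 9.974e+26/4.054e+28 = 0.0246
Step 2: ln(n/nQ) = -3.705
Step 3: mu = kB*T*ln(n/nQ) = 2.3e-20*-3.705 = -8.519e-20 J
Step 4: Convert to eV: -8.519e-20/1.602e-19 = -0.5318 eV

-0.5318


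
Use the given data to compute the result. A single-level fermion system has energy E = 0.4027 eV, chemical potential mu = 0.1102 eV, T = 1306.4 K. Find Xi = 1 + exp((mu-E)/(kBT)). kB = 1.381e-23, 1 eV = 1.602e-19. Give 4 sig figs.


Step 1: (mu - E) = 0.1102 - 0.4027 = -0.2925 eV
Step 2: x = (mu-E)*eV/(kB*T) = -0.2925*1.602e-19/(1.381e-23*1306.4) = -2.597
Step 3: exp(x) = 0.07448
Step 4: Xi = 1 + 0.07448 = 1.074

1.074


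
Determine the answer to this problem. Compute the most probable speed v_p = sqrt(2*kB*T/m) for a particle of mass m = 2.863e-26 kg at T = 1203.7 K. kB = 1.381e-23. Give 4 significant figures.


Step 1: Numerator = 2*kB*T = 2*1.381e-23*1203.7 = 3.325e-20
Step 2: Ratio = 3.325e-20 / 2.863e-26 = 1.161e+06
Step 3: v_p = sqrt(1.161e+06) = 1078 m/s

1078


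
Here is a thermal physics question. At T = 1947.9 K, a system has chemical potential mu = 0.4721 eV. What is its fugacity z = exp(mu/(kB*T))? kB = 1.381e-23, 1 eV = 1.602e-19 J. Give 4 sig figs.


Step 1: Convert mu to Joules: 0.4721*1.602e-19 = 7.563e-20 J
Step 2: kB*T = 1.381e-23*1947.9 = 2.69e-20 J
Step 3: mu/(kB*T) = 2.811
Step 4: z = exp(2.811) = 16.63

16.63


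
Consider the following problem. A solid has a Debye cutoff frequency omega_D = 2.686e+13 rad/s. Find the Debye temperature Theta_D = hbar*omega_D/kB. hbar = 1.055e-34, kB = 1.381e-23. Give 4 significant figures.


Step 1: hbar*omega_D = 1.055e-34 * 2.686e+13 = 2.834e-21 J
Step 2: Theta_D = 2.834e-21 / 1.381e-23
Step 3: Theta_D = 205.2 K

205.2


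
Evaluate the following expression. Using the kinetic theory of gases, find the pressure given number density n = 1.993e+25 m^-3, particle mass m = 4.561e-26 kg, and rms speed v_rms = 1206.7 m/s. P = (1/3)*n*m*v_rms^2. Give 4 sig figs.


Step 1: v_rms^2 = 1206.7^2 = 1.456e+06
Step 2: n*m = 1.993e+25*4.561e-26 = 0.909
Step 3: P = (1/3)*0.909*1.456e+06 = 4.412e+05 Pa

4.412e+05


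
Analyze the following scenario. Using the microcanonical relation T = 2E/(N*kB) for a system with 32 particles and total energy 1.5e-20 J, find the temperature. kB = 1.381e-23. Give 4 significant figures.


Step 1: Numerator = 2*E = 2*1.5e-20 = 3e-20 J
Step 2: Denominator = N*kB = 32*1.381e-23 = 4.419e-22
Step 3: T = 3e-20 / 4.419e-22 = 67.89 K

67.89


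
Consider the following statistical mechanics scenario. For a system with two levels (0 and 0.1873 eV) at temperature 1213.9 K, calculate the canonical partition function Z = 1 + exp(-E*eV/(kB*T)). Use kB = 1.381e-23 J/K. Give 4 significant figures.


Step 1: Compute beta*E = E*eV/(kB*T) = 0.1873*1.602e-19/(1.381e-23*1213.9) = 1.79
Step 2: exp(-beta*E) = exp(-1.79) = 0.167
Step 3: Z = 1 + 0.167 = 1.167

1.167


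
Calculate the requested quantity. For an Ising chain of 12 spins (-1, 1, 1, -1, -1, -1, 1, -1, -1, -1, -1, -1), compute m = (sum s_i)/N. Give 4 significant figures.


Step 1: Count up spins (+1): 3, down spins (-1): 9
Step 2: Total magnetization M = 3 - 9 = -6
Step 3: m = M/N = -6/12 = -0.5

-0.5


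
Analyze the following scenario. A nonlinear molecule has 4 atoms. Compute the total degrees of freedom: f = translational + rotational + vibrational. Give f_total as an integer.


Step 1: Translational DOF = 3
Step 2: Rotational DOF (nonlinear) = 3
Step 3: Vibrational DOF = 3*4 - 6 = 6
Step 4: Total = 3 + 3 + 6 = 12

12


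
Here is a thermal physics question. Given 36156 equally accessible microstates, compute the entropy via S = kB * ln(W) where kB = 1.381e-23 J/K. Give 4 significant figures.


Step 1: ln(W) = ln(36156) = 10.5
Step 2: S = kB * ln(W) = 1.381e-23 * 10.5
Step 3: S = 1.449e-22 J/K

1.449e-22


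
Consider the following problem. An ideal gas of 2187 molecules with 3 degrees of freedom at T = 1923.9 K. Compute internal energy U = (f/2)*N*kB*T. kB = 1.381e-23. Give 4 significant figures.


Step 1: f/2 = 3/2 = 1.5
Step 2: N*kB*T = 2187*1.381e-23*1923.9 = 5.811e-17
Step 3: U = 1.5 * 5.811e-17 = 8.716e-17 J

8.716e-17


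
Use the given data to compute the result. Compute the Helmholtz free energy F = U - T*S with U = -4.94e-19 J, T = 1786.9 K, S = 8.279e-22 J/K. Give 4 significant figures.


Step 1: T*S = 1786.9 * 8.279e-22 = 1.479e-18 J
Step 2: F = U - T*S = -4.94e-19 - 1.479e-18
Step 3: F = -1.973e-18 J

-1.973e-18


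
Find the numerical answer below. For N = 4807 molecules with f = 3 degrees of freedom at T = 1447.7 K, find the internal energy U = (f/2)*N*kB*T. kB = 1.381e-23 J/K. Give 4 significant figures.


Step 1: f/2 = 3/2 = 1.5
Step 2: N*kB*T = 4807*1.381e-23*1447.7 = 9.611e-17
Step 3: U = 1.5 * 9.611e-17 = 1.442e-16 J

1.442e-16


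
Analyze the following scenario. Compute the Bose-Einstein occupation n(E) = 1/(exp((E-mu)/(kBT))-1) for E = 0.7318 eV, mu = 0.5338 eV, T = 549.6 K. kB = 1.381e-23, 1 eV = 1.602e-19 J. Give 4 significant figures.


Step 1: (E - mu) = 0.198 eV
Step 2: x = (E-mu)*eV/(kB*T) = 0.198*1.602e-19/(1.381e-23*549.6) = 4.179
Step 3: exp(x) = 65.31
Step 4: n = 1/(exp(x)-1) = 0.01555

0.01555


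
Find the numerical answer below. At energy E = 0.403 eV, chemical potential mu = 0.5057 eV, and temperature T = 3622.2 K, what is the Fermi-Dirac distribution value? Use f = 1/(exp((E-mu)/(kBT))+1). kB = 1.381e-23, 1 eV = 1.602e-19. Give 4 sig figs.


Step 1: (E - mu) = 0.403 - 0.5057 = -0.1027 eV
Step 2: Convert: (E-mu)*eV = -1.645e-20 J
Step 3: x = (E-mu)*eV/(kB*T) = -0.3289
Step 4: f = 1/(exp(-0.3289)+1) = 0.5815

0.5815


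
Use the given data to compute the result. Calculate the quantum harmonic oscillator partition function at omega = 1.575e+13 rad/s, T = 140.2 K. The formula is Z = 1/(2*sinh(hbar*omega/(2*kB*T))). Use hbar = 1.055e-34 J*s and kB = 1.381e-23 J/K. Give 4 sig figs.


Step 1: Compute x = hbar*omega/(kB*T) = 1.055e-34*1.575e+13/(1.381e-23*140.2) = 0.8582
Step 2: x/2 = 0.4291
Step 3: sinh(x/2) = 0.4424
Step 4: Z = 1/(2*0.4424) = 1.13

1.13


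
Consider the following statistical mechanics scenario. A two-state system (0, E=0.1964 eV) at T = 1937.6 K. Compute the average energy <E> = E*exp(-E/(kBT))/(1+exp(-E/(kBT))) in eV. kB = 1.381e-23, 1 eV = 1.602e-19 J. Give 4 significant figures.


Step 1: beta*E = 0.1964*1.602e-19/(1.381e-23*1937.6) = 1.176
Step 2: exp(-beta*E) = 0.3086
Step 3: <E> = 0.1964*0.3086/(1+0.3086) = 0.04631 eV

0.04631


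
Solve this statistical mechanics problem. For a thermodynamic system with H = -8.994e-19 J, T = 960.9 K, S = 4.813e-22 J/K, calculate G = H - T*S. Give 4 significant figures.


Step 1: T*S = 960.9 * 4.813e-22 = 4.625e-19 J
Step 2: G = H - T*S = -8.994e-19 - 4.625e-19
Step 3: G = -1.362e-18 J

-1.362e-18


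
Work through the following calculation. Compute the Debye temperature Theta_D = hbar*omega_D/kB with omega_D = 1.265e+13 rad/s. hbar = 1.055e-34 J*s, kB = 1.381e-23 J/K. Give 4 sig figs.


Step 1: hbar*omega_D = 1.055e-34 * 1.265e+13 = 1.335e-21 J
Step 2: Theta_D = 1.335e-21 / 1.381e-23
Step 3: Theta_D = 96.64 K

96.64


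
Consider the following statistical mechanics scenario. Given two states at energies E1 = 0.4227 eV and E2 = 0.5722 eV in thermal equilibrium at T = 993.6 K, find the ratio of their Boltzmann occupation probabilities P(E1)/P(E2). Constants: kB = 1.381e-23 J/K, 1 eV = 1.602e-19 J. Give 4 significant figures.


Step 1: Compute energy difference dE = E1 - E2 = 0.4227 - 0.5722 = -0.1495 eV
Step 2: Convert to Joules: dE_J = -0.1495 * 1.602e-19 = -2.395e-20 J
Step 3: Compute exponent = -dE_J / (kB * T) = -(-2.395e-20) / (1.381e-23 * 993.6) = 1.745
Step 4: P(E1)/P(E2) = exp(1.745) = 5.728

5.728


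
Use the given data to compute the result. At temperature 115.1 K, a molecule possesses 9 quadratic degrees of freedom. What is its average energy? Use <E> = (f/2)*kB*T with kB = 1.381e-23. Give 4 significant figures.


Step 1: f/2 = 9/2 = 4.5
Step 2: kB*T = 1.381e-23 * 115.1 = 1.59e-21
Step 3: <E> = 4.5 * 1.59e-21 = 7.153e-21 J

7.153e-21


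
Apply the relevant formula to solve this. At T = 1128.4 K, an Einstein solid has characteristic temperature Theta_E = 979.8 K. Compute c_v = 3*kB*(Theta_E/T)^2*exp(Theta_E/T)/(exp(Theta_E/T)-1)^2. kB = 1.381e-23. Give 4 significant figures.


Step 1: x = Theta_E/T = 979.8/1128.4 = 0.8683
Step 2: x^2 = 0.754
Step 3: exp(x) = 2.383
Step 4: c_v = 3*1.381e-23*0.754*2.383/(2.383-1)^2 = 3.892e-23

3.892e-23


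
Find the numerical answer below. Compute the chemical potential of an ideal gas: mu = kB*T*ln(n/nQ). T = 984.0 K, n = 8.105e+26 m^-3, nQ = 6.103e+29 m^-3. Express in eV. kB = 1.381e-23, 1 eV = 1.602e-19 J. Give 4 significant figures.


Step 1: n/nQ = 8.105e+26/6.103e+29 = 0.001328
Step 2: ln(n/nQ) = -6.624
Step 3: mu = kB*T*ln(n/nQ) = 1.359e-20*-6.624 = -9.001e-20 J
Step 4: Convert to eV: -9.001e-20/1.602e-19 = -0.5619 eV

-0.5619


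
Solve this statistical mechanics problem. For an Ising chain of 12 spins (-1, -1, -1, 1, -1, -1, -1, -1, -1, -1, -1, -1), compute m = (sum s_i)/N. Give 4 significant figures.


Step 1: Count up spins (+1): 1, down spins (-1): 11
Step 2: Total magnetization M = 1 - 11 = -10
Step 3: m = M/N = -10/12 = -0.8333

-0.8333


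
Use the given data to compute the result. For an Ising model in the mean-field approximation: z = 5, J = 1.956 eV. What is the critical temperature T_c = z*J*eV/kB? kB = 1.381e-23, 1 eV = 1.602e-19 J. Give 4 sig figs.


Step 1: z*J = 5*1.956 = 9.78 eV
Step 2: Convert to Joules: 9.78*1.602e-19 = 1.567e-18 J
Step 3: T_c = 1.567e-18 / 1.381e-23 = 1.135e+05 K

1.135e+05


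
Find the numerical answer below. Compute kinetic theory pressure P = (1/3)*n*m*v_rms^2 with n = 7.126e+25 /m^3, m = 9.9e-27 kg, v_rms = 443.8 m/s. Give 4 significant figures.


Step 1: v_rms^2 = 443.8^2 = 1.97e+05
Step 2: n*m = 7.126e+25*9.9e-27 = 0.7055
Step 3: P = (1/3)*0.7055*1.97e+05 = 4.632e+04 Pa

4.632e+04


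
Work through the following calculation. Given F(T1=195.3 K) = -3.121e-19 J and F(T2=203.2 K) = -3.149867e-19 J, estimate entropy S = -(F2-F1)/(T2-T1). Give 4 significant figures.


Step 1: dF = F2 - F1 = -3.149867e-19 - (-3.121e-19) = -2.8867e-21 J
Step 2: dT = T2 - T1 = 203.2 - 195.3 = 7.9 K
Step 3: S = -dF/dT = -(-2.8867e-21)/7.9 = 3.654e-22 J/K

3.654e-22


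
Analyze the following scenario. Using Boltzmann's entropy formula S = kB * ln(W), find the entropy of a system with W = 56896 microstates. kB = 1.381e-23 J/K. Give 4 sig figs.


Step 1: ln(W) = ln(56896) = 10.95
Step 2: S = kB * ln(W) = 1.381e-23 * 10.95
Step 3: S = 1.512e-22 J/K

1.512e-22


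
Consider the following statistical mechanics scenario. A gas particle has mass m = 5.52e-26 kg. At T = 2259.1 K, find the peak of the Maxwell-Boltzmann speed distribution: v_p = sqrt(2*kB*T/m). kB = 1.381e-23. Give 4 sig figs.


Step 1: Numerator = 2*kB*T = 2*1.381e-23*2259.1 = 6.24e-20
Step 2: Ratio = 6.24e-20 / 5.52e-26 = 1.13e+06
Step 3: v_p = sqrt(1.13e+06) = 1063 m/s

1063


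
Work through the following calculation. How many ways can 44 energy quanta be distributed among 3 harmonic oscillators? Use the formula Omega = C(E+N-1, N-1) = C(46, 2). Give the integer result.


Step 1: Use binomial coefficient C(46, 2)
Step 2: Numerator = 46! / 44!
Step 3: Denominator = 2!
Step 4: Omega = 1035

1035


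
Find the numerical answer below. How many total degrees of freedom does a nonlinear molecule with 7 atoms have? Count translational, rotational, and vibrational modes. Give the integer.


Step 1: Translational DOF = 3
Step 2: Rotational DOF (nonlinear) = 3
Step 3: Vibrational DOF = 3*7 - 6 = 15
Step 4: Total = 3 + 3 + 15 = 21

21


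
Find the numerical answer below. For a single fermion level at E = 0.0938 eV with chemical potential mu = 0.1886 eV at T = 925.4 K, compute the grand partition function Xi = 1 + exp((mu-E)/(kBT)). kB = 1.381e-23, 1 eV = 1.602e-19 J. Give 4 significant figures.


Step 1: (mu - E) = 0.1886 - 0.0938 = 0.0948 eV
Step 2: x = (mu-E)*eV/(kB*T) = 0.0948*1.602e-19/(1.381e-23*925.4) = 1.188
Step 3: exp(x) = 3.282
Step 4: Xi = 1 + 3.282 = 4.282

4.282


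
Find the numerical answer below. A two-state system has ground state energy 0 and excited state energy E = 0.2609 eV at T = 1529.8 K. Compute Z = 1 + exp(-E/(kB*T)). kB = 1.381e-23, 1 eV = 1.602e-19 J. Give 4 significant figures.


Step 1: Compute beta*E = E*eV/(kB*T) = 0.2609*1.602e-19/(1.381e-23*1529.8) = 1.978
Step 2: exp(-beta*E) = exp(-1.978) = 0.1383
Step 3: Z = 1 + 0.1383 = 1.138

1.138


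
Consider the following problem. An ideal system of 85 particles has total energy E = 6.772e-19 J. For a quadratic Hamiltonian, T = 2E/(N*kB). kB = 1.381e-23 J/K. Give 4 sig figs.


Step 1: Numerator = 2*E = 2*6.772e-19 = 1.354e-18 J
Step 2: Denominator = N*kB = 85*1.381e-23 = 1.174e-21
Step 3: T = 1.354e-18 / 1.174e-21 = 1154 K

1154


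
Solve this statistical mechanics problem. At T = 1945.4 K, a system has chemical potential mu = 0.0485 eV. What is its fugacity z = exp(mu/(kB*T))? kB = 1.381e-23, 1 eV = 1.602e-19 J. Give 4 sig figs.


Step 1: Convert mu to Joules: 0.0485*1.602e-19 = 7.77e-21 J
Step 2: kB*T = 1.381e-23*1945.4 = 2.687e-20 J
Step 3: mu/(kB*T) = 0.2892
Step 4: z = exp(0.2892) = 1.335

1.335


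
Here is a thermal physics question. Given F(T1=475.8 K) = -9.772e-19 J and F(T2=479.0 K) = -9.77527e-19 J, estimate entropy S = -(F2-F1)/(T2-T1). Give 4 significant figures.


Step 1: dF = F2 - F1 = -9.77527e-19 - (-9.772e-19) = -3.27e-22 J
Step 2: dT = T2 - T1 = 479.0 - 475.8 = 3.2 K
Step 3: S = -dF/dT = -(-3.27e-22)/3.2 = 1.022e-22 J/K

1.022e-22


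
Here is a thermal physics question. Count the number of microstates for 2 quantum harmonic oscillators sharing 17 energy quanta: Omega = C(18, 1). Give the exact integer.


Step 1: Use binomial coefficient C(18, 1)
Step 2: Numerator = 18! / 17!
Step 3: Denominator = 1!
Step 4: Omega = 18

18


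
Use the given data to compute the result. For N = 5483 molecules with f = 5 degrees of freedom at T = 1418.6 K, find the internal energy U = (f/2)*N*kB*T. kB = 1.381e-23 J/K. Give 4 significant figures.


Step 1: f/2 = 5/2 = 2.5
Step 2: N*kB*T = 5483*1.381e-23*1418.6 = 1.074e-16
Step 3: U = 2.5 * 1.074e-16 = 2.685e-16 J

2.685e-16


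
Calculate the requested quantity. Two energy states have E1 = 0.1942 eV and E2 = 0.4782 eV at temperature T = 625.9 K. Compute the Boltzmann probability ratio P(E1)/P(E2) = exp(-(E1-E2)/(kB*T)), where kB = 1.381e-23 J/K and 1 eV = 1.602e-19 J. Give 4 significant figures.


Step 1: Compute energy difference dE = E1 - E2 = 0.1942 - 0.4782 = -0.284 eV
Step 2: Convert to Joules: dE_J = -0.284 * 1.602e-19 = -4.55e-20 J
Step 3: Compute exponent = -dE_J / (kB * T) = -(-4.55e-20) / (1.381e-23 * 625.9) = 5.264
Step 4: P(E1)/P(E2) = exp(5.264) = 193.2

193.2


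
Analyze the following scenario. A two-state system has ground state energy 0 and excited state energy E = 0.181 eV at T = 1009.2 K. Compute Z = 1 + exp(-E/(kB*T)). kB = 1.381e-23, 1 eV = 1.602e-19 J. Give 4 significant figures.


Step 1: Compute beta*E = E*eV/(kB*T) = 0.181*1.602e-19/(1.381e-23*1009.2) = 2.081
Step 2: exp(-beta*E) = exp(-2.081) = 0.1249
Step 3: Z = 1 + 0.1249 = 1.125

1.125


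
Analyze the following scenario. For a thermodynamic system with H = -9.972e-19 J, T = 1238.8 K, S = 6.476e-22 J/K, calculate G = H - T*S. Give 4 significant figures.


Step 1: T*S = 1238.8 * 6.476e-22 = 8.022e-19 J
Step 2: G = H - T*S = -9.972e-19 - 8.022e-19
Step 3: G = -1.799e-18 J

-1.799e-18


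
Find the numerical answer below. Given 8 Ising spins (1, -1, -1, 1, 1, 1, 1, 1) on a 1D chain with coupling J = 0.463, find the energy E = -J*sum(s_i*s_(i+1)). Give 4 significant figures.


Step 1: Nearest-neighbor products: -1, 1, -1, 1, 1, 1, 1
Step 2: Sum of products = 3
Step 3: E = -0.463 * 3 = -1.389

-1.389


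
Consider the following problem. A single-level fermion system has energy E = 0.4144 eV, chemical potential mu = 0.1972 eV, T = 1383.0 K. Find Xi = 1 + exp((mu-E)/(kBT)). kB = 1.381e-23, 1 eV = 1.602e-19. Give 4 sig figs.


Step 1: (mu - E) = 0.1972 - 0.4144 = -0.2172 eV
Step 2: x = (mu-E)*eV/(kB*T) = -0.2172*1.602e-19/(1.381e-23*1383.0) = -1.822
Step 3: exp(x) = 0.1617
Step 4: Xi = 1 + 0.1617 = 1.162

1.162


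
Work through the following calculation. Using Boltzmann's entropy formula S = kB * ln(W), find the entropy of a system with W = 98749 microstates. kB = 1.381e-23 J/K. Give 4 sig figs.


Step 1: ln(W) = ln(98749) = 11.5
Step 2: S = kB * ln(W) = 1.381e-23 * 11.5
Step 3: S = 1.588e-22 J/K

1.588e-22


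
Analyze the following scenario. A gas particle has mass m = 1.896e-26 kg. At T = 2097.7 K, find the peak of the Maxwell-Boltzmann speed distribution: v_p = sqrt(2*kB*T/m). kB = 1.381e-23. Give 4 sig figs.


Step 1: Numerator = 2*kB*T = 2*1.381e-23*2097.7 = 5.794e-20
Step 2: Ratio = 5.794e-20 / 1.896e-26 = 3.056e+06
Step 3: v_p = sqrt(3.056e+06) = 1748 m/s

1748


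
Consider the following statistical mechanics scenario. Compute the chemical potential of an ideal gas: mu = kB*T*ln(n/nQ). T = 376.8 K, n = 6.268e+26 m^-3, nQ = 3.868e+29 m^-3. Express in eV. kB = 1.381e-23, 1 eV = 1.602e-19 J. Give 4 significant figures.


Step 1: n/nQ = 6.268e+26/3.868e+29 = 0.00162
Step 2: ln(n/nQ) = -6.425
Step 3: mu = kB*T*ln(n/nQ) = 5.204e-21*-6.425 = -3.343e-20 J
Step 4: Convert to eV: -3.343e-20/1.602e-19 = -0.2087 eV

-0.2087


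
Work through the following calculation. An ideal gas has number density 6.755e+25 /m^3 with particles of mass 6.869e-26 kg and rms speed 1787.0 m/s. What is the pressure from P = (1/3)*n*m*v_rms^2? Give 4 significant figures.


Step 1: v_rms^2 = 1787.0^2 = 3.193e+06
Step 2: n*m = 6.755e+25*6.869e-26 = 4.64
Step 3: P = (1/3)*4.64*3.193e+06 = 4.939e+06 Pa

4.939e+06


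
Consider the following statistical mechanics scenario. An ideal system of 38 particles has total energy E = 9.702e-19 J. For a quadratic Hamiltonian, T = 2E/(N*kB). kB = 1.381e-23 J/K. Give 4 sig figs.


Step 1: Numerator = 2*E = 2*9.702e-19 = 1.94e-18 J
Step 2: Denominator = N*kB = 38*1.381e-23 = 5.248e-22
Step 3: T = 1.94e-18 / 5.248e-22 = 3698 K

3698


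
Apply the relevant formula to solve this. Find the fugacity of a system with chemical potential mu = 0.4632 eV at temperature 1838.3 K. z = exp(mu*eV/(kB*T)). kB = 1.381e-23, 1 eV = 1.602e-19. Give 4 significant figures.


Step 1: Convert mu to Joules: 0.4632*1.602e-19 = 7.42e-20 J
Step 2: kB*T = 1.381e-23*1838.3 = 2.539e-20 J
Step 3: mu/(kB*T) = 2.923
Step 4: z = exp(2.923) = 18.6

18.6


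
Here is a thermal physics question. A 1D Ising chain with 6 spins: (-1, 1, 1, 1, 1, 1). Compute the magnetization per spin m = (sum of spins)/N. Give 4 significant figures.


Step 1: Count up spins (+1): 5, down spins (-1): 1
Step 2: Total magnetization M = 5 - 1 = 4
Step 3: m = M/N = 4/6 = 0.6667

0.6667


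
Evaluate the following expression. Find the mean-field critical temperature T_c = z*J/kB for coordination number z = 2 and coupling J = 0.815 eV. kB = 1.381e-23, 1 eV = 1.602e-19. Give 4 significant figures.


Step 1: z*J = 2*0.815 = 1.63 eV
Step 2: Convert to Joules: 1.63*1.602e-19 = 2.611e-19 J
Step 3: T_c = 2.611e-19 / 1.381e-23 = 1.891e+04 K

1.891e+04


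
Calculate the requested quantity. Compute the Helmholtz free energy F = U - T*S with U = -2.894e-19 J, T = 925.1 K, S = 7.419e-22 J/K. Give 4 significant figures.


Step 1: T*S = 925.1 * 7.419e-22 = 6.863e-19 J
Step 2: F = U - T*S = -2.894e-19 - 6.863e-19
Step 3: F = -9.757e-19 J

-9.757e-19


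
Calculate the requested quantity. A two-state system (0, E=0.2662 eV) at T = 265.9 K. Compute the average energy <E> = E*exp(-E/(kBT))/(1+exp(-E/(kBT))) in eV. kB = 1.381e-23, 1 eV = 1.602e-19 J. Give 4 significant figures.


Step 1: beta*E = 0.2662*1.602e-19/(1.381e-23*265.9) = 11.61
Step 2: exp(-beta*E) = 9.044e-06
Step 3: <E> = 0.2662*9.044e-06/(1+9.044e-06) = 2.408e-06 eV

2.408e-06


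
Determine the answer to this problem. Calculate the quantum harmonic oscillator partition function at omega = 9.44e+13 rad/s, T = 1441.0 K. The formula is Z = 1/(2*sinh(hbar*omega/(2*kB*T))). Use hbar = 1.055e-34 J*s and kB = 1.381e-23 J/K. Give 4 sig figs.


Step 1: Compute x = hbar*omega/(kB*T) = 1.055e-34*9.44e+13/(1.381e-23*1441.0) = 0.5005
Step 2: x/2 = 0.2502
Step 3: sinh(x/2) = 0.2528
Step 4: Z = 1/(2*0.2528) = 1.977

1.977


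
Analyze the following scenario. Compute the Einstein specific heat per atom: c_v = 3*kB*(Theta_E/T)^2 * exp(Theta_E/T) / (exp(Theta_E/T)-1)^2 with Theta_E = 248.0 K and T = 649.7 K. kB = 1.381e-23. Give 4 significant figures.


Step 1: x = Theta_E/T = 248.0/649.7 = 0.3817
Step 2: x^2 = 0.1457
Step 3: exp(x) = 1.465
Step 4: c_v = 3*1.381e-23*0.1457*1.465/(1.465-1)^2 = 4.093e-23

4.093e-23


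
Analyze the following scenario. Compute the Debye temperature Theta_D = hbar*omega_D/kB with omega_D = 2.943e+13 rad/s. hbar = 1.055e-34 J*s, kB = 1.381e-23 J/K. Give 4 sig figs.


Step 1: hbar*omega_D = 1.055e-34 * 2.943e+13 = 3.105e-21 J
Step 2: Theta_D = 3.105e-21 / 1.381e-23
Step 3: Theta_D = 224.8 K

224.8


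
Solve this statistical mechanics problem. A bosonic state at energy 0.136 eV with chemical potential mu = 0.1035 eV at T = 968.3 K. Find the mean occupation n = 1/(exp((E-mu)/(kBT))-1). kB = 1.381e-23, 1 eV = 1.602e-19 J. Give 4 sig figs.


Step 1: (E - mu) = 0.0325 eV
Step 2: x = (E-mu)*eV/(kB*T) = 0.0325*1.602e-19/(1.381e-23*968.3) = 0.3894
Step 3: exp(x) = 1.476
Step 4: n = 1/(exp(x)-1) = 2.101

2.101


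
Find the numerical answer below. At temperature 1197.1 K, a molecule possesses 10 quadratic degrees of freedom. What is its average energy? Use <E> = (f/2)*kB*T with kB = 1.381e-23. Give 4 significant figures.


Step 1: f/2 = 10/2 = 5
Step 2: kB*T = 1.381e-23 * 1197.1 = 1.653e-20
Step 3: <E> = 5 * 1.653e-20 = 8.266e-20 J

8.266e-20


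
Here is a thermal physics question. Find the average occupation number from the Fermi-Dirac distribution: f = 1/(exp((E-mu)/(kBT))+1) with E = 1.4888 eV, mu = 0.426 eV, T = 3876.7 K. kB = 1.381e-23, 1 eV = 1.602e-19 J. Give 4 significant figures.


Step 1: (E - mu) = 1.4888 - 0.426 = 1.063 eV
Step 2: Convert: (E-mu)*eV = 1.703e-19 J
Step 3: x = (E-mu)*eV/(kB*T) = 3.18
Step 4: f = 1/(exp(3.18)+1) = 0.03992

0.03992


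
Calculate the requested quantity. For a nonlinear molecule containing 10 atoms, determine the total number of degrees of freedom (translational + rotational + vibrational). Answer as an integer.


Step 1: Translational DOF = 3
Step 2: Rotational DOF (nonlinear) = 3
Step 3: Vibrational DOF = 3*10 - 6 = 24
Step 4: Total = 3 + 3 + 24 = 30

30


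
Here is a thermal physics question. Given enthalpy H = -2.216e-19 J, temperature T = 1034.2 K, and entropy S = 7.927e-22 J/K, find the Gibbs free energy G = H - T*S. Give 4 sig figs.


Step 1: T*S = 1034.2 * 7.927e-22 = 8.198e-19 J
Step 2: G = H - T*S = -2.216e-19 - 8.198e-19
Step 3: G = -1.041e-18 J

-1.041e-18


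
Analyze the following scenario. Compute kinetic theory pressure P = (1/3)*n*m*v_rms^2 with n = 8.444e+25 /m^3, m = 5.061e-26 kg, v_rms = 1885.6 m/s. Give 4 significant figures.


Step 1: v_rms^2 = 1885.6^2 = 3.555e+06
Step 2: n*m = 8.444e+25*5.061e-26 = 4.274
Step 3: P = (1/3)*4.274*3.555e+06 = 5.065e+06 Pa

5.065e+06


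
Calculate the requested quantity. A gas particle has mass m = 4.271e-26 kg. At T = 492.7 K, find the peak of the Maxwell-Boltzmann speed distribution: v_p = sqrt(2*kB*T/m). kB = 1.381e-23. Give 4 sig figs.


Step 1: Numerator = 2*kB*T = 2*1.381e-23*492.7 = 1.361e-20
Step 2: Ratio = 1.361e-20 / 4.271e-26 = 3.186e+05
Step 3: v_p = sqrt(3.186e+05) = 564.5 m/s

564.5


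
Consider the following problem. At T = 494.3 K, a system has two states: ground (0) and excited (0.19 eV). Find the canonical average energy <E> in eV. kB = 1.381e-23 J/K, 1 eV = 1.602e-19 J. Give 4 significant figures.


Step 1: beta*E = 0.19*1.602e-19/(1.381e-23*494.3) = 4.459
Step 2: exp(-beta*E) = 0.01157
Step 3: <E> = 0.19*0.01157/(1+0.01157) = 0.002174 eV

0.002174


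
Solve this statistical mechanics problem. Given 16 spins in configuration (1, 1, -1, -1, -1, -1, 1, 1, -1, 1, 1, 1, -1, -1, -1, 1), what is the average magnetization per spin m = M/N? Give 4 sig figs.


Step 1: Count up spins (+1): 8, down spins (-1): 8
Step 2: Total magnetization M = 8 - 8 = 0
Step 3: m = M/N = 0/16 = 0

0


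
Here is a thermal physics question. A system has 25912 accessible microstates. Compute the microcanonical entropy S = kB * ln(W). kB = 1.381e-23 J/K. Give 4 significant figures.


Step 1: ln(W) = ln(25912) = 10.16
Step 2: S = kB * ln(W) = 1.381e-23 * 10.16
Step 3: S = 1.403e-22 J/K

1.403e-22


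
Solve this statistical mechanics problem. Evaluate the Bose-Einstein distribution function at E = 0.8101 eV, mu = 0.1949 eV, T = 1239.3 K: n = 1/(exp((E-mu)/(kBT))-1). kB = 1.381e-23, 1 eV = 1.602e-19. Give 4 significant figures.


Step 1: (E - mu) = 0.6152 eV
Step 2: x = (E-mu)*eV/(kB*T) = 0.6152*1.602e-19/(1.381e-23*1239.3) = 5.758
Step 3: exp(x) = 316.9
Step 4: n = 1/(exp(x)-1) = 0.003166

0.003166


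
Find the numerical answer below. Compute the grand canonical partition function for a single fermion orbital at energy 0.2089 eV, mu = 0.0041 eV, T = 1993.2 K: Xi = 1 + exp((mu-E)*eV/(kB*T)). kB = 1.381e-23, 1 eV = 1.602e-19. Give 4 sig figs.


Step 1: (mu - E) = 0.0041 - 0.2089 = -0.2048 eV
Step 2: x = (mu-E)*eV/(kB*T) = -0.2048*1.602e-19/(1.381e-23*1993.2) = -1.192
Step 3: exp(x) = 0.3036
Step 4: Xi = 1 + 0.3036 = 1.304

1.304


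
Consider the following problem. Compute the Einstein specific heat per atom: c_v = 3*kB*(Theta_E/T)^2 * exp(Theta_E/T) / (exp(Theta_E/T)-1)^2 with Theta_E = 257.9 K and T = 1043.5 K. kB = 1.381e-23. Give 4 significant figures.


Step 1: x = Theta_E/T = 257.9/1043.5 = 0.2471
Step 2: x^2 = 0.06108
Step 3: exp(x) = 1.28
Step 4: c_v = 3*1.381e-23*0.06108*1.28/(1.28-1)^2 = 4.122e-23

4.122e-23


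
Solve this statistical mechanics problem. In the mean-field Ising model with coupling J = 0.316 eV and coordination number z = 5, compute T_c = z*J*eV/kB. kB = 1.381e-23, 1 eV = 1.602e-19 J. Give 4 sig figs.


Step 1: z*J = 5*0.316 = 1.58 eV
Step 2: Convert to Joules: 1.58*1.602e-19 = 2.531e-19 J
Step 3: T_c = 2.531e-19 / 1.381e-23 = 1.833e+04 K

1.833e+04


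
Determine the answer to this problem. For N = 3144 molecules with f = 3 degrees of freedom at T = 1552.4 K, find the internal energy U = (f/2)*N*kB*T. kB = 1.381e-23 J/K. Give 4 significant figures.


Step 1: f/2 = 3/2 = 1.5
Step 2: N*kB*T = 3144*1.381e-23*1552.4 = 6.74e-17
Step 3: U = 1.5 * 6.74e-17 = 1.011e-16 J

1.011e-16


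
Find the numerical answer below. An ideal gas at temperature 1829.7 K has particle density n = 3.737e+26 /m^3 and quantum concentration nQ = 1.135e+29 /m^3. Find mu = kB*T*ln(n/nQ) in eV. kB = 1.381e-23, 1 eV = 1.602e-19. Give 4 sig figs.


Step 1: n/nQ = 3.737e+26/1.135e+29 = 0.003293
Step 2: ln(n/nQ) = -5.716
Step 3: mu = kB*T*ln(n/nQ) = 2.527e-20*-5.716 = -1.444e-19 J
Step 4: Convert to eV: -1.444e-19/1.602e-19 = -0.9016 eV

-0.9016


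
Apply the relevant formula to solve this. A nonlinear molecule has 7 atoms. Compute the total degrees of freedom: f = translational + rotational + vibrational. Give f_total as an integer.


Step 1: Translational DOF = 3
Step 2: Rotational DOF (nonlinear) = 3
Step 3: Vibrational DOF = 3*7 - 6 = 15
Step 4: Total = 3 + 3 + 15 = 21

21


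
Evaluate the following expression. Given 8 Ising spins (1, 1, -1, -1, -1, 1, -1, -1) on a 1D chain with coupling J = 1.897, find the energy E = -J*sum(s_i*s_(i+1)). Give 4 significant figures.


Step 1: Nearest-neighbor products: 1, -1, 1, 1, -1, -1, 1
Step 2: Sum of products = 1
Step 3: E = -1.897 * 1 = -1.897

-1.897


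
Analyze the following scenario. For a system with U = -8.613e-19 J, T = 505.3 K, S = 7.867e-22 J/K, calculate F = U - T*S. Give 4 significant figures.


Step 1: T*S = 505.3 * 7.867e-22 = 3.975e-19 J
Step 2: F = U - T*S = -8.613e-19 - 3.975e-19
Step 3: F = -1.259e-18 J

-1.259e-18


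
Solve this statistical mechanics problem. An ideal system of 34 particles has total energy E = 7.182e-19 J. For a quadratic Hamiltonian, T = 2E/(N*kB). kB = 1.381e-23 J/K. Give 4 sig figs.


Step 1: Numerator = 2*E = 2*7.182e-19 = 1.436e-18 J
Step 2: Denominator = N*kB = 34*1.381e-23 = 4.695e-22
Step 3: T = 1.436e-18 / 4.695e-22 = 3059 K

3059


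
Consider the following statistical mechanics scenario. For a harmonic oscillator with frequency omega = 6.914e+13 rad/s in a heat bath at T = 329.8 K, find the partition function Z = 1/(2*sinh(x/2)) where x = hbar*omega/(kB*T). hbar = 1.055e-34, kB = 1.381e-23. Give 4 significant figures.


Step 1: Compute x = hbar*omega/(kB*T) = 1.055e-34*6.914e+13/(1.381e-23*329.8) = 1.602
Step 2: x/2 = 0.8008
Step 3: sinh(x/2) = 0.8891
Step 4: Z = 1/(2*0.8891) = 0.5623

0.5623


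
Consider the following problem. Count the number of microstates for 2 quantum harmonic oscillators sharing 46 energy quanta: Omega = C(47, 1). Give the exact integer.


Step 1: Use binomial coefficient C(47, 1)
Step 2: Numerator = 47! / 46!
Step 3: Denominator = 1!
Step 4: Omega = 47

47


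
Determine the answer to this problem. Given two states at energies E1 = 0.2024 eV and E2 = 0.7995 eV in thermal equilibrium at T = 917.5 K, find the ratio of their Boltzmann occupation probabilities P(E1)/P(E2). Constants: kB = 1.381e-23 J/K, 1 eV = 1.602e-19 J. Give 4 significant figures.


Step 1: Compute energy difference dE = E1 - E2 = 0.2024 - 0.7995 = -0.5971 eV
Step 2: Convert to Joules: dE_J = -0.5971 * 1.602e-19 = -9.566e-20 J
Step 3: Compute exponent = -dE_J / (kB * T) = -(-9.566e-20) / (1.381e-23 * 917.5) = 7.549
Step 4: P(E1)/P(E2) = exp(7.549) = 1900

1900


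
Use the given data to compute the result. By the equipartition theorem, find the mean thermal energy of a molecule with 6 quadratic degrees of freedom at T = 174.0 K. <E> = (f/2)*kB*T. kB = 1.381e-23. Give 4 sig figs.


Step 1: f/2 = 6/2 = 3
Step 2: kB*T = 1.381e-23 * 174.0 = 2.403e-21
Step 3: <E> = 3 * 2.403e-21 = 7.209e-21 J

7.209e-21


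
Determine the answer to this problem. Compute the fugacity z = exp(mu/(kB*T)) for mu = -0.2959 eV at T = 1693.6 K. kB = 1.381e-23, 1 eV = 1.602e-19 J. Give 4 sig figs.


Step 1: Convert mu to Joules: -0.2959*1.602e-19 = -4.74e-20 J
Step 2: kB*T = 1.381e-23*1693.6 = 2.339e-20 J
Step 3: mu/(kB*T) = -2.027
Step 4: z = exp(-2.027) = 0.1318

0.1318


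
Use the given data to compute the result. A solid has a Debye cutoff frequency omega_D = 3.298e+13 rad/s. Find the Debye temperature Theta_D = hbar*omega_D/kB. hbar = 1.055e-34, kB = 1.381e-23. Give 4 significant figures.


Step 1: hbar*omega_D = 1.055e-34 * 3.298e+13 = 3.479e-21 J
Step 2: Theta_D = 3.479e-21 / 1.381e-23
Step 3: Theta_D = 251.9 K

251.9


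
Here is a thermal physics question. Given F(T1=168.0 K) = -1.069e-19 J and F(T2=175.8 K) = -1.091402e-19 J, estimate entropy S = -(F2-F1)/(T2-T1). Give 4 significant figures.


Step 1: dF = F2 - F1 = -1.091402e-19 - (-1.069e-19) = -2.2402e-21 J
Step 2: dT = T2 - T1 = 175.8 - 168.0 = 7.8 K
Step 3: S = -dF/dT = -(-2.2402e-21)/7.8 = 2.872e-22 J/K

2.872e-22


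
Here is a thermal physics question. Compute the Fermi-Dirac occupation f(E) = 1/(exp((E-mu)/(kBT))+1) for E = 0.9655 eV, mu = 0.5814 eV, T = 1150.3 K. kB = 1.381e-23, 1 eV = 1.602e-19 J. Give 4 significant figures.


Step 1: (E - mu) = 0.9655 - 0.5814 = 0.3841 eV
Step 2: Convert: (E-mu)*eV = 6.153e-20 J
Step 3: x = (E-mu)*eV/(kB*T) = 3.873
Step 4: f = 1/(exp(3.873)+1) = 0.02036

0.02036


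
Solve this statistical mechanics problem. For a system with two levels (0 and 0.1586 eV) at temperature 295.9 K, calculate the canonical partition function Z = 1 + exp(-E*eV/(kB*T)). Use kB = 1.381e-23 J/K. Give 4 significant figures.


Step 1: Compute beta*E = E*eV/(kB*T) = 0.1586*1.602e-19/(1.381e-23*295.9) = 6.218
Step 2: exp(-beta*E) = exp(-6.218) = 0.001994
Step 3: Z = 1 + 0.001994 = 1.002

1.002


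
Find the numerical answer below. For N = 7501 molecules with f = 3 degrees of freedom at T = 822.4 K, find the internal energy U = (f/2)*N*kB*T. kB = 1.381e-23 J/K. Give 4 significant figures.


Step 1: f/2 = 3/2 = 1.5
Step 2: N*kB*T = 7501*1.381e-23*822.4 = 8.519e-17
Step 3: U = 1.5 * 8.519e-17 = 1.278e-16 J

1.278e-16


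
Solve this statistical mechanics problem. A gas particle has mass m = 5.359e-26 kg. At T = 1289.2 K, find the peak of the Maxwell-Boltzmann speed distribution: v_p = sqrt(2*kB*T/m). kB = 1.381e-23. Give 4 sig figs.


Step 1: Numerator = 2*kB*T = 2*1.381e-23*1289.2 = 3.561e-20
Step 2: Ratio = 3.561e-20 / 5.359e-26 = 6.644e+05
Step 3: v_p = sqrt(6.644e+05) = 815.1 m/s

815.1


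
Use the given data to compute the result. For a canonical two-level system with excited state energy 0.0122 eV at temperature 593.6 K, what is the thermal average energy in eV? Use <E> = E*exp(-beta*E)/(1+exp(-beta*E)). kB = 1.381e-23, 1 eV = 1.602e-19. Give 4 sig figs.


Step 1: beta*E = 0.0122*1.602e-19/(1.381e-23*593.6) = 0.2384
Step 2: exp(-beta*E) = 0.7879
Step 3: <E> = 0.0122*0.7879/(1+0.7879) = 0.005376 eV

0.005376


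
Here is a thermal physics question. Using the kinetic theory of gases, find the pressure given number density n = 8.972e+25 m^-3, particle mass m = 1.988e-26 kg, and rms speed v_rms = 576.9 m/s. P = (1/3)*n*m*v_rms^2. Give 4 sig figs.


Step 1: v_rms^2 = 576.9^2 = 3.328e+05
Step 2: n*m = 8.972e+25*1.988e-26 = 1.784
Step 3: P = (1/3)*1.784*3.328e+05 = 1.979e+05 Pa

1.979e+05


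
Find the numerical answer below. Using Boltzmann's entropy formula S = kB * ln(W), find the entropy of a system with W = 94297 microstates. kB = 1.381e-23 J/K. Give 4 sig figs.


Step 1: ln(W) = ln(94297) = 11.45
Step 2: S = kB * ln(W) = 1.381e-23 * 11.45
Step 3: S = 1.582e-22 J/K

1.582e-22


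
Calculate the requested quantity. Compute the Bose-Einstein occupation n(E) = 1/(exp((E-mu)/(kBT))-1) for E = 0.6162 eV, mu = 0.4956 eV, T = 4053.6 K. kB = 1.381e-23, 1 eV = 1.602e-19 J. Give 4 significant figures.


Step 1: (E - mu) = 0.1206 eV
Step 2: x = (E-mu)*eV/(kB*T) = 0.1206*1.602e-19/(1.381e-23*4053.6) = 0.3451
Step 3: exp(x) = 1.412
Step 4: n = 1/(exp(x)-1) = 2.426

2.426


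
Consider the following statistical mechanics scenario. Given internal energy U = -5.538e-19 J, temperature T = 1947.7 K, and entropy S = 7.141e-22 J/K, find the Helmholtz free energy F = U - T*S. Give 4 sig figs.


Step 1: T*S = 1947.7 * 7.141e-22 = 1.391e-18 J
Step 2: F = U - T*S = -5.538e-19 - 1.391e-18
Step 3: F = -1.945e-18 J

-1.945e-18


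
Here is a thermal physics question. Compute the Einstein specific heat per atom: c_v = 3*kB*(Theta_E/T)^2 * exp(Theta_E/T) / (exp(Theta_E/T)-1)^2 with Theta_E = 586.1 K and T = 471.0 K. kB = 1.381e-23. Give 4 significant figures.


Step 1: x = Theta_E/T = 586.1/471.0 = 1.244
Step 2: x^2 = 1.548
Step 3: exp(x) = 3.471
Step 4: c_v = 3*1.381e-23*1.548*3.471/(3.471-1)^2 = 3.647e-23

3.647e-23


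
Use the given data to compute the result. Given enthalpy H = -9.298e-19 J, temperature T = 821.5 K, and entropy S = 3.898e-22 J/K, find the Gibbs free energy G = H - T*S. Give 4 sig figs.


Step 1: T*S = 821.5 * 3.898e-22 = 3.202e-19 J
Step 2: G = H - T*S = -9.298e-19 - 3.202e-19
Step 3: G = -1.25e-18 J

-1.25e-18


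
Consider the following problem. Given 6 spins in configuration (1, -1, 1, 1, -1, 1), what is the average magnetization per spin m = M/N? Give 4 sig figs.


Step 1: Count up spins (+1): 4, down spins (-1): 2
Step 2: Total magnetization M = 4 - 2 = 2
Step 3: m = M/N = 2/6 = 0.3333

0.3333


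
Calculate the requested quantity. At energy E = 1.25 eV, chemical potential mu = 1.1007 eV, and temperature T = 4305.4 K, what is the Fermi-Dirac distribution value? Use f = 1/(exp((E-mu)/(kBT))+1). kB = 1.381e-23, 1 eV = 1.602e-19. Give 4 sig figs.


Step 1: (E - mu) = 1.25 - 1.1007 = 0.1493 eV
Step 2: Convert: (E-mu)*eV = 2.392e-20 J
Step 3: x = (E-mu)*eV/(kB*T) = 0.4023
Step 4: f = 1/(exp(0.4023)+1) = 0.4008

0.4008


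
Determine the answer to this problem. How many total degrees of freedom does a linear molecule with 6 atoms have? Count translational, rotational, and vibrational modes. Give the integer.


Step 1: Translational DOF = 3
Step 2: Rotational DOF (linear) = 2
Step 3: Vibrational DOF = 3*6 - 5 = 13
Step 4: Total = 3 + 2 + 13 = 18

18
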